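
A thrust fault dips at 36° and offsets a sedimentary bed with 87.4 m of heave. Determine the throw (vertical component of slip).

63.5 m

throw = heave × tan(dip) = 87.4 × tan(36°) = 63.5 m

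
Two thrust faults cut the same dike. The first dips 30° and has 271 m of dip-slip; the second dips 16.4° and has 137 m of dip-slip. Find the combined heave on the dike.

366 m

heave_A = 271 × cos(30°) = 234.7 m
heave_B = 137 × cos(16.4°) = 131.4 m
total = 234.7 + 131.4 = 366 m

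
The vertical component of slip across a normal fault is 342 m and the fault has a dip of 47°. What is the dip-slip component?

dip-slip = throw / sin(dip) = 342 / sin(47°) = 468 m

468 m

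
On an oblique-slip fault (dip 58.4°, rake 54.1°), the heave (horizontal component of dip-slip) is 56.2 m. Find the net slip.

dip-slip = heave / cos(dip) = 56.2 / cos(58.4°) = 107.3 m
net slip = dip-slip / sin(rake) = 107.3 / sin(54.1°) = 132 m

132 m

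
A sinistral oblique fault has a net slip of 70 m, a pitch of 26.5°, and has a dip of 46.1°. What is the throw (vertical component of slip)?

22.5 m

dip-slip = net slip × sin(rake) = 70 m × sin(26.5°) = 31.23 m
throw = dip-slip × sin(dip) = 31.23 × sin(46.1°) = 22.5 m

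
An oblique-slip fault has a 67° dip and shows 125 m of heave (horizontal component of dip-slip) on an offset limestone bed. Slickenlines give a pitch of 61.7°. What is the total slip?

dip-slip = heave / cos(dip) = 125 / cos(67°) = 319.9 m
net slip = dip-slip / sin(rake) = 319.9 / sin(61.7°) = 363 m

363 m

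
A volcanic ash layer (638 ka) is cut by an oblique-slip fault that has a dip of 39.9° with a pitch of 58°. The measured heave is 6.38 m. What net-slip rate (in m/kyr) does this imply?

0.0154 m/kyr

dip-slip = heave / cos(dip) = 6.38 / cos(39.9°) = 8.316 m
net slip = dip-slip / sin(rake) = 8.316 / sin(58°) = 9.806 m
rate = 9.806 m / 638 ka = 0.0000154 m/yr = 0.0154 m/kyr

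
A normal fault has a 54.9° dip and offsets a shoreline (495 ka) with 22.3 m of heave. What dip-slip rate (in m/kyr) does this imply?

0.0783 m/kyr

dip-slip = heave / cos(dip) = 22.3 m / cos(54.9°) = 38.78 m
rate = 38.78 m / 495 ka = 0.0000783 m/yr = 0.0783 m/kyr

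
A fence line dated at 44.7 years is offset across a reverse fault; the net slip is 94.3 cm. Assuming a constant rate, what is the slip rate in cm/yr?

2.11 cm/yr

rate = 94.3 cm / 44.7 years = 0.0211 m/yr = 2.11 cm/yr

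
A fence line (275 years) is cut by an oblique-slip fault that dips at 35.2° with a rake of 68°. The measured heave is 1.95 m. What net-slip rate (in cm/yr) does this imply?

dip-slip = heave / cos(dip) = 1.95 / cos(35.2°) = 2.386 m
net slip = dip-slip / sin(rake) = 2.386 / sin(68°) = 2.574 m
rate = 2.574 m / 275 years = 0.00936 m/yr = 0.936 cm/yr

0.936 cm/yr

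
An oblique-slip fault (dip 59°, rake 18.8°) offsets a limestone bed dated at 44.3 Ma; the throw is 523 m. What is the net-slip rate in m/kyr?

dip-slip = throw / sin(dip) = 523 / sin(59°) = 610.1 m
net slip = dip-slip / sin(rake) = 610.1 / sin(18.8°) = 1893 m
rate = 1893 m / 44.3 Ma = 0.0000427 m/yr = 0.0427 m/kyr

0.0427 m/kyr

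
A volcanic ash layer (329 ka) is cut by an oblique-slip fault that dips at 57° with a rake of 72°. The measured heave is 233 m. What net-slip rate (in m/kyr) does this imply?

1.37 m/kyr

dip-slip = heave / cos(dip) = 233 / cos(57°) = 427.8 m
net slip = dip-slip / sin(rake) = 427.8 / sin(72°) = 449.8 m
rate = 449.8 m / 329 ka = 0.00137 m/yr = 1.37 m/kyr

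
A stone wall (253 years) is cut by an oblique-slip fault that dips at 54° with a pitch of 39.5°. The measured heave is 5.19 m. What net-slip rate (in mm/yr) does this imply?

54.9 mm/yr

dip-slip = heave / cos(dip) = 5.19 / cos(54°) = 8.830 m
net slip = dip-slip / sin(rake) = 8.830 / sin(39.5°) = 13.88 m
rate = 13.88 m / 253 years = 0.0549 m/yr = 54.9 mm/yr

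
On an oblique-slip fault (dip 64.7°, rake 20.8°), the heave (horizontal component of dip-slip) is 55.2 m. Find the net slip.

dip-slip = heave / cos(dip) = 55.2 / cos(64.7°) = 129.2 m
net slip = dip-slip / sin(rake) = 129.2 / sin(20.8°) = 364 m

364 m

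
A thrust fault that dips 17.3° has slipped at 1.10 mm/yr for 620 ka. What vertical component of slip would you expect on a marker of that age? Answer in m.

dip-slip = rate × time = 1.10 mm/yr × 620 ka = 682 m
throw = dip-slip × sin(dip) = 682 × sin(17.3°) = 203 m

203 m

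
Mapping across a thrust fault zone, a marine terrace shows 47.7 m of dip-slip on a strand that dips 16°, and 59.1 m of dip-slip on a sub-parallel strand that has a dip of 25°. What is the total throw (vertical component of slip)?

38.1 m

throw_A = 47.7 × sin(16°) = 13.15 m
throw_B = 59.1 × sin(25°) = 24.98 m
total = 13.15 + 24.98 = 38.1 m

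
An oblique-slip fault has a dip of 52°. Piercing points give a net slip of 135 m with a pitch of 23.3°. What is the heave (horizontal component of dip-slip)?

32.9 m

dip-slip = net slip × sin(rake) = 135 m × sin(23.3°) = 53.40 m
heave = dip-slip × cos(dip) = 53.40 × cos(52°) = 32.9 m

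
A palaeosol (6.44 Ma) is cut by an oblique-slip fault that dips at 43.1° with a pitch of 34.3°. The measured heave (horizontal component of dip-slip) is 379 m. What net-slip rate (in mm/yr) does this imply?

dip-slip = heave / cos(dip) = 379 / cos(43.1°) = 519.1 m
net slip = dip-slip / sin(rake) = 519.1 / sin(34.3°) = 921.1 m
rate = 921.1 m / 6.44 Ma = 0.000143 m/yr = 0.143 mm/yr

0.143 mm/yr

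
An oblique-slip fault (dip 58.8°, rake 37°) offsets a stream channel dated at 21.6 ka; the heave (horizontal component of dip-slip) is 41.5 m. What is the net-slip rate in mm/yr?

dip-slip = heave / cos(dip) = 41.5 / cos(58.8°) = 80.11 m
net slip = dip-slip / sin(rake) = 80.11 / sin(37°) = 133.1 m
rate = 133.1 m / 21.6 ka = 0.00616 m/yr = 6.16 mm/yr

6.16 mm/yr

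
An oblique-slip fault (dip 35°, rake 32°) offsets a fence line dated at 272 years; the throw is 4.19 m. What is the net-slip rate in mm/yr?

50.7 mm/yr

dip-slip = throw / sin(dip) = 4.19 / sin(35°) = 7.305 m
net slip = dip-slip / sin(rake) = 7.305 / sin(32°) = 13.79 m
rate = 13.79 m / 272 years = 0.0507 m/yr = 50.7 mm/yr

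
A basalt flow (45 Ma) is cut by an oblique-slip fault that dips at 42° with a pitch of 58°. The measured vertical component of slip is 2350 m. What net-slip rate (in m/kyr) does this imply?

dip-slip = throw / sin(dip) = 2350 / sin(42°) = 3512 m
net slip = dip-slip / sin(rake) = 3512 / sin(58°) = 4141 m
rate = 4141 m / 45 Ma = 0.0000920 m/yr = 0.0920 m/kyr

0.0920 m/kyr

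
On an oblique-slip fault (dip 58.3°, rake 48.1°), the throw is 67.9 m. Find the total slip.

107 m

dip-slip = throw / sin(dip) = 67.9 / sin(58.3°) = 79.81 m
net slip = dip-slip / sin(rake) = 79.81 / sin(48.1°) = 107 m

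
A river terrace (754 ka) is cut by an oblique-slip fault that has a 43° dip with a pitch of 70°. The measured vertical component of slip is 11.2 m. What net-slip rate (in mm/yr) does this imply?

dip-slip = throw / sin(dip) = 11.2 / sin(43°) = 16.42 m
net slip = dip-slip / sin(rake) = 16.42 / sin(70°) = 17.48 m
rate = 17.48 m / 754 ka = 0.0000232 m/yr = 0.0232 mm/yr

0.0232 mm/yr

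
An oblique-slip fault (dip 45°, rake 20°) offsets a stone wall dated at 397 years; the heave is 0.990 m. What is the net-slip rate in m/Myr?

dip-slip = heave / cos(dip) = 0.990 / cos(45°) = 1.400 m
net slip = dip-slip / sin(rake) = 1.400 / sin(20°) = 4.094 m
rate = 4.094 m / 397 years = 0.0103 m/yr = 10300 m/Myr

10300 m/Myr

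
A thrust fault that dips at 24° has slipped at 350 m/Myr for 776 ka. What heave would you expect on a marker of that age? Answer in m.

248 m

dip-slip = rate × time = 350 m/Myr × 776 ka = 271.6 m
heave = dip-slip × cos(dip) = 271.6 × cos(24°) = 248 m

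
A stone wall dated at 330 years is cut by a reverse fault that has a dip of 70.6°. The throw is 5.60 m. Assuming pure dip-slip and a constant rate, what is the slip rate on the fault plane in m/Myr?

dip-slip = throw / sin(dip) = 5.60 m / sin(70.6°) = 5.937 m
rate = 5.937 m / 330 years = 0.0180 m/yr = 18000 m/Myr

18000 m/Myr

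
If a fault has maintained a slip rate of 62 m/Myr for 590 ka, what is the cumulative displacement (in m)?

36.6 m

slip = rate × time = 62 m/Myr × 590 ka = 36.6 m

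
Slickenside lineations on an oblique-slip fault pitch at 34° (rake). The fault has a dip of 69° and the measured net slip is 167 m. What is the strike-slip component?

strike-slip = net slip × cos(rake) = 167 m × cos(34°) = 138 m

138 m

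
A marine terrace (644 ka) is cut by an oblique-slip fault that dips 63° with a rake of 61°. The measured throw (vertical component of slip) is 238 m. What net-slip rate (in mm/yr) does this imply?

0.474 mm/yr

dip-slip = throw / sin(dip) = 238 / sin(63°) = 267.1 m
net slip = dip-slip / sin(rake) = 267.1 / sin(61°) = 305.4 m
rate = 305.4 m / 644 ka = 0.000474 m/yr = 0.474 mm/yr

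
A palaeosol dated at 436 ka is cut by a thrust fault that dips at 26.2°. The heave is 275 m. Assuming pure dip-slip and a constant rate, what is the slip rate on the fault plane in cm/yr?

dip-slip = heave / cos(dip) = 275 m / cos(26.2°) = 306.5 m
rate = 306.5 m / 436 ka = 0.000703 m/yr = 0.0703 cm/yr

0.0703 cm/yr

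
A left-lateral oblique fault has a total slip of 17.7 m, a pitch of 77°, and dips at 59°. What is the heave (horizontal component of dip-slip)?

dip-slip = net slip × sin(rake) = 17.7 m × sin(77°) = 17.25 m
heave = dip-slip × cos(dip) = 17.25 × cos(59°) = 8.88 m

8.88 m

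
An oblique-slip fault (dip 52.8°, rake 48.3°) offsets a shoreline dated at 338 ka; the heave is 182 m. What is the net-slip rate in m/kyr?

dip-slip = heave / cos(dip) = 182 / cos(52.8°) = 301 m
net slip = dip-slip / sin(rake) = 301 / sin(48.3°) = 403.2 m
rate = 403.2 m / 338 ka = 0.00119 m/yr = 1.19 m/kyr

1.19 m/kyr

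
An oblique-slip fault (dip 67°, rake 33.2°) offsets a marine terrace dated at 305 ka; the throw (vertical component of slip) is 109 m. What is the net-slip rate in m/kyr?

dip-slip = throw / sin(dip) = 109 / sin(67°) = 118.4 m
net slip = dip-slip / sin(rake) = 118.4 / sin(33.2°) = 216.3 m
rate = 216.3 m / 305 ka = 0.000709 m/yr = 0.709 m/kyr

0.709 m/kyr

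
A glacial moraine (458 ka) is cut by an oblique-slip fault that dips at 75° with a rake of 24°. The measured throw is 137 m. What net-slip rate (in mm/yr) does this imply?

dip-slip = throw / sin(dip) = 137 / sin(75°) = 141.8 m
net slip = dip-slip / sin(rake) = 141.8 / sin(24°) = 348.7 m
rate = 348.7 m / 458 ka = 0.000761 m/yr = 0.761 mm/yr

0.761 mm/yr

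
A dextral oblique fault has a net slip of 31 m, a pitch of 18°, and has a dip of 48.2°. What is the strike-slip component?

strike-slip = net slip × cos(rake) = 31 m × cos(18°) = 29.5 m

29.5 m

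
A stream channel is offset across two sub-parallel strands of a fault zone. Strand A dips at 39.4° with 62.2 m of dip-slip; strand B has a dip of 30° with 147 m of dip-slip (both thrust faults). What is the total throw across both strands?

113 m

throw_A = 62.2 × sin(39.4°) = 39.48 m
throw_B = 147 × sin(30°) = 73.50 m
total = 39.48 + 73.50 = 113 m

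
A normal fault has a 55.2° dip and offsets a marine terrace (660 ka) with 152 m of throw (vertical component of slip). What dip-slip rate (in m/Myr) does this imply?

280 m/Myr

dip-slip = throw / sin(dip) = 152 m / sin(55.2°) = 185.1 m
rate = 185.1 m / 660 ka = 0.000280 m/yr = 280 m/Myr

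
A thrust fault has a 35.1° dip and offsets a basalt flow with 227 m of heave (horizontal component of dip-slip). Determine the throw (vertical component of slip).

160 m

throw = heave × tan(dip) = 227 × tan(35.1°) = 160 m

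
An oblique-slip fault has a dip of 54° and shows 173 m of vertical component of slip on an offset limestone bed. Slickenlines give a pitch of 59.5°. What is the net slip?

248 m

dip-slip = throw / sin(dip) = 173 / sin(54°) = 213.8 m
net slip = dip-slip / sin(rake) = 213.8 / sin(59.5°) = 248 m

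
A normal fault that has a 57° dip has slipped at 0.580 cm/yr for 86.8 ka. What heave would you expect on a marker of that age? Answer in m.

dip-slip = rate × time = 0.580 cm/yr × 86.8 ka = 503.4 m
heave = dip-slip × cos(dip) = 503.4 × cos(57°) = 274 m

274 m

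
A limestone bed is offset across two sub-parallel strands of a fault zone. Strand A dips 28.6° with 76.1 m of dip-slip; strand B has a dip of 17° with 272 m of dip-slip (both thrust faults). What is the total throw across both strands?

116 m

throw_A = 76.1 × sin(28.6°) = 36.43 m
throw_B = 272 × sin(17°) = 79.53 m
total = 36.43 + 79.53 = 116 m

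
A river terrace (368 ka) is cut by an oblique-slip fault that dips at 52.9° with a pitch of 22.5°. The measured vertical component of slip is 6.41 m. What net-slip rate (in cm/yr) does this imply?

dip-slip = throw / sin(dip) = 6.41 / sin(52.9°) = 8.037 m
net slip = dip-slip / sin(rake) = 8.037 / sin(22.5°) = 21 m
rate = 21 m / 368 ka = 0.0000571 m/yr = 0.00571 cm/yr

0.00571 cm/yr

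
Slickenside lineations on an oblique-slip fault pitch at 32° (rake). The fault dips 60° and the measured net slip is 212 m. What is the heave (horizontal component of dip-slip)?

56.2 m

dip-slip = net slip × sin(rake) = 212 m × sin(32°) = 112.3 m
heave = dip-slip × cos(dip) = 112.3 × cos(60°) = 56.2 m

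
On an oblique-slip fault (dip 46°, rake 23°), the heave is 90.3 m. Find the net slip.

333 m

dip-slip = heave / cos(dip) = 90.3 / cos(46°) = 130 m
net slip = dip-slip / sin(rake) = 130 / sin(23°) = 333 m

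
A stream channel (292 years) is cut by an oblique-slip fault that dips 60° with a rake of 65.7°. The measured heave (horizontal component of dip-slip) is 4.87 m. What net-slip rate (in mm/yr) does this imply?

dip-slip = heave / cos(dip) = 4.87 / cos(60°) = 9.740 m
net slip = dip-slip / sin(rake) = 9.740 / sin(65.7°) = 10.69 m
rate = 10.69 m / 292 years = 0.0366 m/yr = 36.6 mm/yr

36.6 mm/yr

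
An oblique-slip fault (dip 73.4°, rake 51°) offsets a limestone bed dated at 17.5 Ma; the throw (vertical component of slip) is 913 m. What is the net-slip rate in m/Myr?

dip-slip = throw / sin(dip) = 913 / sin(73.4°) = 952.7 m
net slip = dip-slip / sin(rake) = 952.7 / sin(51°) = 1226 m
rate = 1226 m / 17.5 Ma = 0.0000701 m/yr = 70.1 m/Myr

70.1 m/Myr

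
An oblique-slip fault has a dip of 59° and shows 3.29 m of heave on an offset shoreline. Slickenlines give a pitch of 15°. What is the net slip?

24.7 m

dip-slip = heave / cos(dip) = 3.29 / cos(59°) = 6.388 m
net slip = dip-slip / sin(rake) = 6.388 / sin(15°) = 24.7 m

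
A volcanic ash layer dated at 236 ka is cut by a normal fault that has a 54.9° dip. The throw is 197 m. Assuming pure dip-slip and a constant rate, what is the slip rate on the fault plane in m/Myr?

dip-slip = throw / sin(dip) = 197 m / sin(54.9°) = 240.8 m
rate = 240.8 m / 236 ka = 0.00102 m/yr = 1020 m/Myr

1020 m/Myr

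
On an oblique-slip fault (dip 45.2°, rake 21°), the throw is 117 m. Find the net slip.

460 m

dip-slip = throw / sin(dip) = 117 / sin(45.2°) = 164.9 m
net slip = dip-slip / sin(rake) = 164.9 / sin(21°) = 460 m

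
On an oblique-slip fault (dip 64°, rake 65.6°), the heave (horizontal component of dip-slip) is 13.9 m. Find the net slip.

dip-slip = heave / cos(dip) = 13.9 / cos(64°) = 31.71 m
net slip = dip-slip / sin(rake) = 31.71 / sin(65.6°) = 34.8 m

34.8 m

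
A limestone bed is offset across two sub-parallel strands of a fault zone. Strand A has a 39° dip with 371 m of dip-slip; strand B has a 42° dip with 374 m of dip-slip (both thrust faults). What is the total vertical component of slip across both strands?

throw_A = 371 × sin(39°) = 233.5 m
throw_B = 374 × sin(42°) = 250.3 m
total = 233.5 + 250.3 = 484 m

484 m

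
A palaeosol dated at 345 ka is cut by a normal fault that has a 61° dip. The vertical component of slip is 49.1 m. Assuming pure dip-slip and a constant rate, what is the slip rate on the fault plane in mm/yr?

dip-slip = throw / sin(dip) = 49.1 m / sin(61°) = 56.14 m
rate = 56.14 m / 345 ka = 0.000163 m/yr = 0.163 mm/yr

0.163 mm/yr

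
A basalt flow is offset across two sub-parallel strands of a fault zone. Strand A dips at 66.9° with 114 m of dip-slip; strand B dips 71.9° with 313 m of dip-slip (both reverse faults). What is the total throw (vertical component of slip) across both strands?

throw_A = 114 × sin(66.9°) = 104.9 m
throw_B = 313 × sin(71.9°) = 297.5 m
total = 104.9 + 297.5 = 402 m

402 m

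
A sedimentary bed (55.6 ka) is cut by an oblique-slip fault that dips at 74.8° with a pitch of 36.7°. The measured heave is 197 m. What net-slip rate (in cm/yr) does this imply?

2.26 cm/yr

dip-slip = heave / cos(dip) = 197 / cos(74.8°) = 751.4 m
net slip = dip-slip / sin(rake) = 751.4 / sin(36.7°) = 1257 m
rate = 1257 m / 55.6 ka = 0.0226 m/yr = 2.26 cm/yr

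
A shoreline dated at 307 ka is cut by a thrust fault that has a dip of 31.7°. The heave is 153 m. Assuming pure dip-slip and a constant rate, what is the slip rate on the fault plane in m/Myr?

586 m/Myr

dip-slip = heave / cos(dip) = 153 m / cos(31.7°) = 179.8 m
rate = 179.8 m / 307 ka = 0.000586 m/yr = 586 m/Myr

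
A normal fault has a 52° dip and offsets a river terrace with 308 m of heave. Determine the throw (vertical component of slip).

394 m

throw = heave × tan(dip) = 308 × tan(52°) = 394 m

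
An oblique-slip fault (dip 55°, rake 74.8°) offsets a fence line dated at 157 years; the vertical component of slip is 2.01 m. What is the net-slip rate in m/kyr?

16.2 m/kyr

dip-slip = throw / sin(dip) = 2.01 / sin(55°) = 2.454 m
net slip = dip-slip / sin(rake) = 2.454 / sin(74.8°) = 2.543 m
rate = 2.543 m / 157 years = 0.0162 m/yr = 16.2 m/kyr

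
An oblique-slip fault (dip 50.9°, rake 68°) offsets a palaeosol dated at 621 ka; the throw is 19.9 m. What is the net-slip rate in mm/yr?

dip-slip = throw / sin(dip) = 19.9 / sin(50.9°) = 25.64 m
net slip = dip-slip / sin(rake) = 25.64 / sin(68°) = 27.66 m
rate = 27.66 m / 621 ka = 0.0000445 m/yr = 0.0445 mm/yr

0.0445 mm/yr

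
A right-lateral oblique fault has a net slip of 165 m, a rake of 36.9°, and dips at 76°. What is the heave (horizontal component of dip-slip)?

dip-slip = net slip × sin(rake) = 165 m × sin(36.9°) = 99.07 m
heave = dip-slip × cos(dip) = 99.07 × cos(76°) = 24 m

24 m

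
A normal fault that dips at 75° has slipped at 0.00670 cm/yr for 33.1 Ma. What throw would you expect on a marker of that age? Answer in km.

2.14 km

dip-slip = rate × time = 0.00670 cm/yr × 33.1 Ma = 2218 m
throw = dip-slip × sin(dip) = 2218 × sin(75°) = 2140 m = 2.14 km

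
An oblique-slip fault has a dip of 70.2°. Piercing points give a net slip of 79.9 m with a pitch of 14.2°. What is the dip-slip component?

19.6 m

dip-slip = net slip × sin(rake) = 79.9 m × sin(14.2°) = 19.6 m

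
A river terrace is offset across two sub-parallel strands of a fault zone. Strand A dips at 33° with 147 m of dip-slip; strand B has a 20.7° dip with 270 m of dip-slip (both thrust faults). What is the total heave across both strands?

heave_A = 147 × cos(33°) = 123.3 m
heave_B = 270 × cos(20.7°) = 252.6 m
total = 123.3 + 252.6 = 376 m

376 m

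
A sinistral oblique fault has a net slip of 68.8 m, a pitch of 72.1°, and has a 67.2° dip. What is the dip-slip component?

65.5 m

dip-slip = net slip × sin(rake) = 68.8 m × sin(72.1°) = 65.5 m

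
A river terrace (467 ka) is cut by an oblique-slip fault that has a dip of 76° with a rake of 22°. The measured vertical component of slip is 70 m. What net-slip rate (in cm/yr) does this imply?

dip-slip = throw / sin(dip) = 70 / sin(76°) = 72.14 m
net slip = dip-slip / sin(rake) = 72.14 / sin(22°) = 192.6 m
rate = 192.6 m / 467 ka = 0.000412 m/yr = 0.0412 cm/yr

0.0412 cm/yr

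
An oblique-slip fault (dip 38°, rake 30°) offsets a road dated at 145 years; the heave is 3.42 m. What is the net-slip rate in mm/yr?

dip-slip = heave / cos(dip) = 3.42 / cos(38°) = 4.340 m
net slip = dip-slip / sin(rake) = 4.340 / sin(30°) = 8.680 m
rate = 8.680 m / 145 years = 0.0599 m/yr = 59.9 mm/yr

59.9 mm/yr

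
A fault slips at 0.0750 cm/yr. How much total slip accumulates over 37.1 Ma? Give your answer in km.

27.8 km

slip = rate × time = 0.0750 cm/yr × 37.1 Ma = 27800 m = 27.8 km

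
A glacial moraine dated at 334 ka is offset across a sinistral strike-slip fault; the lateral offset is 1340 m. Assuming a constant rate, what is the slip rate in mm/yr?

4.01 mm/yr

rate = 1340 m / 334 ka = 0.00401 m/yr = 4.01 mm/yr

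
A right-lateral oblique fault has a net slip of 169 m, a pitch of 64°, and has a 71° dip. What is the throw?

144 m

dip-slip = net slip × sin(rake) = 169 m × sin(64°) = 151.9 m
throw = dip-slip × sin(dip) = 151.9 × sin(71°) = 144 m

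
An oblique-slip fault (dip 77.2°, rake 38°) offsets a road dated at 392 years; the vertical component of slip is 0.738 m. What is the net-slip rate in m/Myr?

3140 m/Myr

dip-slip = throw / sin(dip) = 0.738 / sin(77.2°) = 0.7568 m
net slip = dip-slip / sin(rake) = 0.7568 / sin(38°) = 1.229 m
rate = 1.229 m / 392 years = 0.00314 m/yr = 3140 m/Myr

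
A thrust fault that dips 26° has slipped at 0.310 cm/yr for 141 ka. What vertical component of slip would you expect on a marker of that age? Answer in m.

192 m

dip-slip = rate × time = 0.310 cm/yr × 141 ka = 437.1 m
throw = dip-slip × sin(dip) = 437.1 × sin(26°) = 192 m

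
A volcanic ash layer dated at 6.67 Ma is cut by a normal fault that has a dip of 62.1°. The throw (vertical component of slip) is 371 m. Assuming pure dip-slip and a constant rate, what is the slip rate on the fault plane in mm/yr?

dip-slip = throw / sin(dip) = 371 m / sin(62.1°) = 419.8 m
rate = 419.8 m / 6.67 Ma = 0.0000629 m/yr = 0.0629 mm/yr

0.0629 mm/yr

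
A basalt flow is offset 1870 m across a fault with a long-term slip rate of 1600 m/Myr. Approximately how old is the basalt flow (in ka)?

age = offset / rate = 1870 m / (1600 m/Myr) = 1.17e+06 yr = 1170 ka

1170 ka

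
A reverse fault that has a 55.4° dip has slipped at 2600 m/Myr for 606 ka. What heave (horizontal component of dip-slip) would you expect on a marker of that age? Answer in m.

895 m

dip-slip = rate × time = 2600 m/Myr × 606 ka = 1576 m
heave = dip-slip × cos(dip) = 1576 × cos(55.4°) = 895 m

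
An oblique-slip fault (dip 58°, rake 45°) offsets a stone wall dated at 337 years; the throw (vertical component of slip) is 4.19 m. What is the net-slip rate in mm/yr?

dip-slip = throw / sin(dip) = 4.19 / sin(58°) = 4.941 m
net slip = dip-slip / sin(rake) = 4.941 / sin(45°) = 6.987 m
rate = 6.987 m / 337 years = 0.0207 m/yr = 20.7 mm/yr

20.7 mm/yr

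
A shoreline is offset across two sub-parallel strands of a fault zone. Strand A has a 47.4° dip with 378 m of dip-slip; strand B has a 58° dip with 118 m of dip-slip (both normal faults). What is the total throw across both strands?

throw_A = 378 × sin(47.4°) = 278.2 m
throw_B = 118 × sin(58°) = 100.1 m
total = 278.2 + 100.1 = 378 m

378 m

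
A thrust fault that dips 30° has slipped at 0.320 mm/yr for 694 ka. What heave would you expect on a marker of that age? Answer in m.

dip-slip = rate × time = 0.320 mm/yr × 694 ka = 222.1 m
heave = dip-slip × cos(dip) = 222.1 × cos(30°) = 192 m

192 m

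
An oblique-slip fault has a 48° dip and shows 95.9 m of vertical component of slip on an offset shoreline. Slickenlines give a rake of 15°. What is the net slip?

499 m

dip-slip = throw / sin(dip) = 95.9 / sin(48°) = 129 m
net slip = dip-slip / sin(rake) = 129 / sin(15°) = 499 m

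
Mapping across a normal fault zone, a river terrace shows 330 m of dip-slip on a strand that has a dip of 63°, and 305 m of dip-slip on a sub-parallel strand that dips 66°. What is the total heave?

274 m

heave_A = 330 × cos(63°) = 149.8 m
heave_B = 305 × cos(66°) = 124.1 m
total = 149.8 + 124.1 = 274 m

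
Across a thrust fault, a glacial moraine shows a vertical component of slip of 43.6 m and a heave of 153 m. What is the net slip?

net slip = √(throw² + heave²) = √(43.6² + 153²) = 159 m

159 m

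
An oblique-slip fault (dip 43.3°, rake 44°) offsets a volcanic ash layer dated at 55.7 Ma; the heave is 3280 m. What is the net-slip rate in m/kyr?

dip-slip = heave / cos(dip) = 3280 / cos(43.3°) = 4507 m
net slip = dip-slip / sin(rake) = 4507 / sin(44°) = 6488 m
rate = 6488 m / 55.7 Ma = 0.000116 m/yr = 0.116 m/kyr

0.116 m/kyr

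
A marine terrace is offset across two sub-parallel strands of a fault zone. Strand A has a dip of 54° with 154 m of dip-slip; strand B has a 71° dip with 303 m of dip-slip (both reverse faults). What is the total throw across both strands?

throw_A = 154 × sin(54°) = 124.6 m
throw_B = 303 × sin(71°) = 286.5 m
total = 124.6 + 286.5 = 411 m

411 m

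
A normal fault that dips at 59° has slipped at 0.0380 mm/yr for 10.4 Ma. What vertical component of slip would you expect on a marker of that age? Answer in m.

dip-slip = rate × time = 0.0380 mm/yr × 10.4 Ma = 395.2 m
throw = dip-slip × sin(dip) = 395.2 × sin(59°) = 339 m

339 m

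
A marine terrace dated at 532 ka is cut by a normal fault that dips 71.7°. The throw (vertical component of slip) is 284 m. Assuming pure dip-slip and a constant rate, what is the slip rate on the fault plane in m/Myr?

dip-slip = throw / sin(dip) = 284 m / sin(71.7°) = 299.1 m
rate = 299.1 m / 532 ka = 0.000562 m/yr = 562 m/Myr

562 m/Myr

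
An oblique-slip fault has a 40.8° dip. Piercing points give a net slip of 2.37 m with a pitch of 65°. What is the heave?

1.63 m

dip-slip = net slip × sin(rake) = 2.37 m × sin(65°) = 2.148 m
heave = dip-slip × cos(dip) = 2.148 × cos(40.8°) = 1.63 m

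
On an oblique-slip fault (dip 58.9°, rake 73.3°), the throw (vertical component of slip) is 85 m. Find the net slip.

dip-slip = throw / sin(dip) = 85 / sin(58.9°) = 99.27 m
net slip = dip-slip / sin(rake) = 99.27 / sin(73.3°) = 104 m

104 m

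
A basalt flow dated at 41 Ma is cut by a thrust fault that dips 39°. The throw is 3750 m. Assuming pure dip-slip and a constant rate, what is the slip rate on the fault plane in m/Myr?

145 m/Myr

dip-slip = throw / sin(dip) = 3750 m / sin(39°) = 5959 m
rate = 5959 m / 41 Ma = 0.000145 m/yr = 145 m/Myr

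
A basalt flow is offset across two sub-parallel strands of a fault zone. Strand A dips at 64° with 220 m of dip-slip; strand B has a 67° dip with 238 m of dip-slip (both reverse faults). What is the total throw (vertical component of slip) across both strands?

throw_A = 220 × sin(64°) = 197.7 m
throw_B = 238 × sin(67°) = 219.1 m
total = 197.7 + 219.1 = 417 m

417 m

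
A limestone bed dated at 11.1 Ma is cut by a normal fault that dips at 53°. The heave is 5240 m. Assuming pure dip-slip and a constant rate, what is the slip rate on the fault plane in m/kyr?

dip-slip = heave / cos(dip) = 5240 m / cos(53°) = 8707 m
rate = 8707 m / 11.1 Ma = 0.000784 m/yr = 0.784 m/kyr

0.784 m/kyr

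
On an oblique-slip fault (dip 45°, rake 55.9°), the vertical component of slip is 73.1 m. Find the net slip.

dip-slip = throw / sin(dip) = 73.1 / sin(45°) = 103.4 m
net slip = dip-slip / sin(rake) = 103.4 / sin(55.9°) = 125 m

125 m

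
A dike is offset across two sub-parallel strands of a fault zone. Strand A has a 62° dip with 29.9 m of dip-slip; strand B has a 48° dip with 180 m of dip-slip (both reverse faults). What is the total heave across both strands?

134 m

heave_A = 29.9 × cos(62°) = 14.04 m
heave_B = 180 × cos(48°) = 120.4 m
total = 14.04 + 120.4 = 134 m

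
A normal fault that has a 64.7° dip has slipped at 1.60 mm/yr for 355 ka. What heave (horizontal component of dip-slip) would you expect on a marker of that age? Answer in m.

dip-slip = rate × time = 1.60 mm/yr × 355 ka = 568 m
heave = dip-slip × cos(dip) = 568 × cos(64.7°) = 243 m

243 m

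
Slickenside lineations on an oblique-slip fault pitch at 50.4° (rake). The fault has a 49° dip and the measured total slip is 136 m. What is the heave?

68.7 m

dip-slip = net slip × sin(rake) = 136 m × sin(50.4°) = 104.8 m
heave = dip-slip × cos(dip) = 104.8 × cos(49°) = 68.7 m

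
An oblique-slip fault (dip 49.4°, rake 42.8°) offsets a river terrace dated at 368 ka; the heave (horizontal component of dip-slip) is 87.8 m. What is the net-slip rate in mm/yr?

0.540 mm/yr

dip-slip = heave / cos(dip) = 87.8 / cos(49.4°) = 134.9 m
net slip = dip-slip / sin(rake) = 134.9 / sin(42.8°) = 198.6 m
rate = 198.6 m / 368 ka = 0.000540 m/yr = 0.540 mm/yr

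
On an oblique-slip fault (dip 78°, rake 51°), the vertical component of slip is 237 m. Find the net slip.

dip-slip = throw / sin(dip) = 237 / sin(78°) = 242.3 m
net slip = dip-slip / sin(rake) = 242.3 / sin(51°) = 312 m

312 m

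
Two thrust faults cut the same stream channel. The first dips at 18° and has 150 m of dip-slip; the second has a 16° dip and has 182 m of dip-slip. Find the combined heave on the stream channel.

318 m

heave_A = 150 × cos(18°) = 142.7 m
heave_B = 182 × cos(16°) = 174.9 m
total = 142.7 + 174.9 = 318 m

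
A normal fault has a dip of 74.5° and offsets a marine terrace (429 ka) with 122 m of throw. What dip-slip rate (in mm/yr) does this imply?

dip-slip = throw / sin(dip) = 122 m / sin(74.5°) = 126.6 m
rate = 126.6 m / 429 ka = 0.000295 m/yr = 0.295 mm/yr

0.295 mm/yr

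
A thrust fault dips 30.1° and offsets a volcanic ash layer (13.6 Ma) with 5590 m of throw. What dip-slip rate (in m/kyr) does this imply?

dip-slip = throw / sin(dip) = 5590 m / sin(30.1°) = 11150 m
rate = 11150 m / 13.6 Ma = 0.000820 m/yr = 0.820 m/kyr

0.820 m/kyr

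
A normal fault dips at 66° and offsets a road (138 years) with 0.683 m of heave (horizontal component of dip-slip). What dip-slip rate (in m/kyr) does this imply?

dip-slip = heave / cos(dip) = 0.683 m / cos(66°) = 1.679 m
rate = 1.679 m / 138 years = 0.0122 m/yr = 12.2 m/kyr

12.2 m/kyr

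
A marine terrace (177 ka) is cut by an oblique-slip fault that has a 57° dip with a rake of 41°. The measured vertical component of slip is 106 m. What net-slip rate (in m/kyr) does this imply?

dip-slip = throw / sin(dip) = 106 / sin(57°) = 126.4 m
net slip = dip-slip / sin(rake) = 126.4 / sin(41°) = 192.7 m
rate = 192.7 m / 177 ka = 0.00109 m/yr = 1.09 m/kyr

1.09 m/kyr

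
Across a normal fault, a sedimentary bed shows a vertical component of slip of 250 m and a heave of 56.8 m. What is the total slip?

net slip = √(throw² + heave²) = √(250² + 56.8²) = 256 m

256 m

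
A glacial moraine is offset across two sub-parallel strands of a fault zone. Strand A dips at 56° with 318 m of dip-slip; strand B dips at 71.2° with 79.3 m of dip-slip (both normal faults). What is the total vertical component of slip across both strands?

throw_A = 318 × sin(56°) = 263.6 m
throw_B = 79.3 × sin(71.2°) = 75.07 m
total = 263.6 + 75.07 = 339 m

339 m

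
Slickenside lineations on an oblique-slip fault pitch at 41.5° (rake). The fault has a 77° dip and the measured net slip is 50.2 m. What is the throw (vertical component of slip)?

32.4 m

dip-slip = net slip × sin(rake) = 50.2 m × sin(41.5°) = 33.26 m
throw = dip-slip × sin(dip) = 33.26 × sin(77°) = 32.4 m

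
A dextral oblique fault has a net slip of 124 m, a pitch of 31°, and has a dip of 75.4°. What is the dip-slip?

dip-slip = net slip × sin(rake) = 124 m × sin(31°) = 63.9 m

63.9 m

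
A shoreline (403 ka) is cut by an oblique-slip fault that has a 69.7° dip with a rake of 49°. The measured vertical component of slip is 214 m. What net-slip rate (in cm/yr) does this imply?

0.0750 cm/yr

dip-slip = throw / sin(dip) = 214 / sin(69.7°) = 228.2 m
net slip = dip-slip / sin(rake) = 228.2 / sin(49°) = 302.3 m
rate = 302.3 m / 403 ka = 0.000750 m/yr = 0.0750 cm/yr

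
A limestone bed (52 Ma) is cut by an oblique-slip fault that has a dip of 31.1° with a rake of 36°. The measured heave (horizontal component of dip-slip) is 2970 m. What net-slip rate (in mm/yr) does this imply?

dip-slip = heave / cos(dip) = 2970 / cos(31.1°) = 3469 m
net slip = dip-slip / sin(rake) = 3469 / sin(36°) = 5901 m
rate = 5901 m / 52 Ma = 0.000113 m/yr = 0.113 mm/yr

0.113 mm/yr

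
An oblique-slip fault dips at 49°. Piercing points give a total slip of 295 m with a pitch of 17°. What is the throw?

65.1 m

dip-slip = net slip × sin(rake) = 295 m × sin(17°) = 86.25 m
throw = dip-slip × sin(dip) = 86.25 × sin(49°) = 65.1 m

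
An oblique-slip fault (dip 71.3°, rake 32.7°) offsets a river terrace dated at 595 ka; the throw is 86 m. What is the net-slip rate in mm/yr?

dip-slip = throw / sin(dip) = 86 / sin(71.3°) = 90.79 m
net slip = dip-slip / sin(rake) = 90.79 / sin(32.7°) = 168.1 m
rate = 168.1 m / 595 ka = 0.000282 m/yr = 0.282 mm/yr

0.282 mm/yr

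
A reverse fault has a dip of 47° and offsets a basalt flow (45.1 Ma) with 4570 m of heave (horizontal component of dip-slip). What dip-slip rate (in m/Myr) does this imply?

149 m/Myr

dip-slip = heave / cos(dip) = 4570 m / cos(47°) = 6701 m
rate = 6701 m / 45.1 Ma = 0.000149 m/yr = 149 m/Myr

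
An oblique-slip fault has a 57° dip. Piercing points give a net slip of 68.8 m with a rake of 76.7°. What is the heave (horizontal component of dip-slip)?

dip-slip = net slip × sin(rake) = 68.8 m × sin(76.7°) = 66.95 m
heave = dip-slip × cos(dip) = 66.95 × cos(57°) = 36.5 m

36.5 m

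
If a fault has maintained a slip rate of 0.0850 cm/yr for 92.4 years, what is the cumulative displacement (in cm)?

7.85 cm

slip = rate × time = 0.0850 cm/yr × 92.4 years = 0.0785 m = 7.85 cm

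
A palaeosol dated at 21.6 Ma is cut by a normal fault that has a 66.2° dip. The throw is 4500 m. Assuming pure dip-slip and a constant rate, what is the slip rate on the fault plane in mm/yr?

0.228 mm/yr

dip-slip = throw / sin(dip) = 4500 m / sin(66.2°) = 4918 m
rate = 4918 m / 21.6 Ma = 0.000228 m/yr = 0.228 mm/yr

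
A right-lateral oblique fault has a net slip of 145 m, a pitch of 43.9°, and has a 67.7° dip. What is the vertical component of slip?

93 m

dip-slip = net slip × sin(rake) = 145 m × sin(43.9°) = 100.5 m
throw = dip-slip × sin(dip) = 100.5 × sin(67.7°) = 93 m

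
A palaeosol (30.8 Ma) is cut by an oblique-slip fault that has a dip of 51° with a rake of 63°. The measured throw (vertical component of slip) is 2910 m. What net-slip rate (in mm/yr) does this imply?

0.136 mm/yr

dip-slip = throw / sin(dip) = 2910 / sin(51°) = 3744 m
net slip = dip-slip / sin(rake) = 3744 / sin(63°) = 4203 m
rate = 4203 m / 30.8 Ma = 0.000136 m/yr = 0.136 mm/yr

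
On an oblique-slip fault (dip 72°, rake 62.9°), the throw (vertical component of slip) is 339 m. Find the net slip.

400 m

dip-slip = throw / sin(dip) = 339 / sin(72°) = 356.4 m
net slip = dip-slip / sin(rake) = 356.4 / sin(62.9°) = 400 m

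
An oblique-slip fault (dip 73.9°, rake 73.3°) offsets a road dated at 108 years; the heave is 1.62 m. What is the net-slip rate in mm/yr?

dip-slip = heave / cos(dip) = 1.62 / cos(73.9°) = 5.842 m
net slip = dip-slip / sin(rake) = 5.842 / sin(73.3°) = 6.099 m
rate = 6.099 m / 108 years = 0.0565 m/yr = 56.5 mm/yr

56.5 mm/yr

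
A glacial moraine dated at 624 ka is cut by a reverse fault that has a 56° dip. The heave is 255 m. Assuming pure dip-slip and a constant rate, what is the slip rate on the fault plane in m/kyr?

dip-slip = heave / cos(dip) = 255 m / cos(56°) = 456 m
rate = 456 m / 624 ka = 0.000731 m/yr = 0.731 m/kyr

0.731 m/kyr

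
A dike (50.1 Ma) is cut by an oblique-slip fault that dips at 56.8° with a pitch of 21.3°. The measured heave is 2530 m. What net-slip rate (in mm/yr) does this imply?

dip-slip = heave / cos(dip) = 2530 / cos(56.8°) = 4620 m
net slip = dip-slip / sin(rake) = 4620 / sin(21.3°) = 12720 m
rate = 12720 m / 50.1 Ma = 0.000254 m/yr = 0.254 mm/yr

0.254 mm/yr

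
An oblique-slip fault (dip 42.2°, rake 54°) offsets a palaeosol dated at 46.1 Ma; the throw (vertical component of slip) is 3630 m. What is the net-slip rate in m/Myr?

dip-slip = throw / sin(dip) = 3630 / sin(42.2°) = 5404 m
net slip = dip-slip / sin(rake) = 5404 / sin(54°) = 6680 m
rate = 6680 m / 46.1 Ma = 0.000145 m/yr = 145 m/Myr

145 m/Myr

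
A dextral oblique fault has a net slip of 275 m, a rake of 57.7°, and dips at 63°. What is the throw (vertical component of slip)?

dip-slip = net slip × sin(rake) = 275 m × sin(57.7°) = 232.4 m
throw = dip-slip × sin(dip) = 232.4 × sin(63°) = 207 m

207 m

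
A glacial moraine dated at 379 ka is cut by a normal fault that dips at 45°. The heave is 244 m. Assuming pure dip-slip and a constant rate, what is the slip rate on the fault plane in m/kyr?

0.910 m/kyr

dip-slip = heave / cos(dip) = 244 m / cos(45°) = 345.1 m
rate = 345.1 m / 379 ka = 0.000910 m/yr = 0.910 m/kyr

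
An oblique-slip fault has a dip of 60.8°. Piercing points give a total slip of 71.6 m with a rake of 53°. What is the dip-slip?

57.2 m

dip-slip = net slip × sin(rake) = 71.6 m × sin(53°) = 57.2 m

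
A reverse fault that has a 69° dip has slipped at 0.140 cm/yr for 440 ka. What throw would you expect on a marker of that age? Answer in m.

575 m

dip-slip = rate × time = 0.140 cm/yr × 440 ka = 616 m
throw = dip-slip × sin(dip) = 616 × sin(69°) = 575 m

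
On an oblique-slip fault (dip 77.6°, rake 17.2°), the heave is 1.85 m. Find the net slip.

29.1 m

dip-slip = heave / cos(dip) = 1.85 / cos(77.6°) = 8.615 m
net slip = dip-slip / sin(rake) = 8.615 / sin(17.2°) = 29.1 m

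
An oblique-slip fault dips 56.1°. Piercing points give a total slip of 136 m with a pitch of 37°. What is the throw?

67.9 m

dip-slip = net slip × sin(rake) = 136 m × sin(37°) = 81.85 m
throw = dip-slip × sin(dip) = 81.85 × sin(56.1°) = 67.9 m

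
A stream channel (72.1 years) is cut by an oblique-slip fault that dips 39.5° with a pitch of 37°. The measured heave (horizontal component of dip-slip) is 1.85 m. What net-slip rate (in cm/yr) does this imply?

dip-slip = heave / cos(dip) = 1.85 / cos(39.5°) = 2.398 m
net slip = dip-slip / sin(rake) = 2.398 / sin(37°) = 3.984 m
rate = 3.984 m / 72.1 years = 0.0553 m/yr = 5.53 cm/yr

5.53 cm/yr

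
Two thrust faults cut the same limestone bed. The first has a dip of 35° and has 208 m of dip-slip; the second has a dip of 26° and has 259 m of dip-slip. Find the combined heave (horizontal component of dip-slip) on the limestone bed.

403 m

heave_A = 208 × cos(35°) = 170.4 m
heave_B = 259 × cos(26°) = 232.8 m
total = 170.4 + 232.8 = 403 m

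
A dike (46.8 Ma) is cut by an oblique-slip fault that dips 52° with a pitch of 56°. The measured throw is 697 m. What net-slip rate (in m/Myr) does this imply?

dip-slip = throw / sin(dip) = 697 / sin(52°) = 884.5 m
net slip = dip-slip / sin(rake) = 884.5 / sin(56°) = 1067 m
rate = 1067 m / 46.8 Ma = 0.0000228 m/yr = 22.8 m/Myr

22.8 m/Myr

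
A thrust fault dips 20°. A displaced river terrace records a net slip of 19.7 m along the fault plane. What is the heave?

heave = dip-slip × cos(dip) = 19.7 m × cos(20°) = 18.5 m

18.5 m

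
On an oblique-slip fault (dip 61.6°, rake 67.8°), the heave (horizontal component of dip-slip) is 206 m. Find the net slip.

dip-slip = heave / cos(dip) = 206 / cos(61.6°) = 433.1 m
net slip = dip-slip / sin(rake) = 433.1 / sin(67.8°) = 468 m

468 m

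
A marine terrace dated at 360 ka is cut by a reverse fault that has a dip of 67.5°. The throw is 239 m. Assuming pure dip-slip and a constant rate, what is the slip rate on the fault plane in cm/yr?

dip-slip = throw / sin(dip) = 239 m / sin(67.5°) = 258.7 m
rate = 258.7 m / 360 ka = 0.000719 m/yr = 0.0719 cm/yr

0.0719 cm/yr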